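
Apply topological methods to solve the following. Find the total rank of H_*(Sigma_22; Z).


For Sigma_22: b_0 = 1, b_1 = 2g = 44, b_2 = 1.
Total = 1 + 44 + 1 = 46

46


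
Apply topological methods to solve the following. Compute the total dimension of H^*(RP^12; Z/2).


H^k(RP^12; Z/2) = Z/2 for each 0 <= k <= 12.
Total dimension = 12 + 1 = 13

13


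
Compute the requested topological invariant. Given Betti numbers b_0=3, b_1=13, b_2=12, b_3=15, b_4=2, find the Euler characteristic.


chi = sum_k (-1)^k b_k.
= (3) + (-13) + (12) + (-15) + (2)
= -11

-11


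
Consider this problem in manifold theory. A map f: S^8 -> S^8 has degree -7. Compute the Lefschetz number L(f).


On S^8: L(f) = tr(f_0*) + (-1)^8 tr(f_8*) = 1 + (-1)^8 * deg(f).
L(f) = 1 + (-1)^8 * -7 = 1 + -7 = -6

-6


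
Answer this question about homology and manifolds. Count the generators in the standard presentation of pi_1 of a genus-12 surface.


Standard presentation: pi_1(Sigma_g) = <a_1,b_1,...,a_g,b_g | [a_1,b_1]...[a_g,b_g] = 1>.
Number of generators = 2g = 2*12 = 24

24


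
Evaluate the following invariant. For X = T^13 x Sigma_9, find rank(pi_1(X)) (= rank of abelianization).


pi_1(A x B) = pi_1(A) x pi_1(B); rank of abelianization = b_1.
b_1(T^13) = 13, b_1(Sigma_9) = 2*9 = 18.
b_1(product) = 13 + 18 = 31

31


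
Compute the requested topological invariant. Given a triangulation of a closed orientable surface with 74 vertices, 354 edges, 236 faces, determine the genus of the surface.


chi = V - E + F = 74 - 354 + 236 = -44
For orientable closed surface: chi = 2 - 2g, so g = (2 - chi)/2.
g = (2 - (-44)) / 2 = 46 / 2 = 23

23


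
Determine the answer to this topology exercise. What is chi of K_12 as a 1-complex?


K_12: V = 12, E = C(12,2) = 66.
chi = V - E = 12 - 66 = -54

-54


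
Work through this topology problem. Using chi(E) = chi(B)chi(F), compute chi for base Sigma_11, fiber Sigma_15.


For a fiber bundle F -> E -> B (with CW structure): chi(E) = chi(B) * chi(F).
chi(Sigma_11) = -20, chi(Sigma_15) = -28.
chi(E) = (-20) * (-28) = 560

560


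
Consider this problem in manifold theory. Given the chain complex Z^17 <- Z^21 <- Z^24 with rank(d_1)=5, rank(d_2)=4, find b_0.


rank H_k = rank(ker d_k) - rank(im d_{k+1}).
rank(ker d_0) = rank(C_0) - rank(d_0) = 17 - 0 = 17.
rank(im d_{0+1}) = 5.
rank H_0 = 17 - 5 = 12

12


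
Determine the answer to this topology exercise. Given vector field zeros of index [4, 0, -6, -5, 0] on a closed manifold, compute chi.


Poincare-Hopf: chi(M) = sum of indices of zeros.
chi = (4) + (0) + (-6) + (-5) + (0) = -7

-7


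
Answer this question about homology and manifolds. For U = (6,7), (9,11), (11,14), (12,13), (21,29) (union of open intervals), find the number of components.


Sort and merge overlapping open intervals.
Merged: (6,7), (9,11), (11,14), (21,29).
Number of components = 4

4


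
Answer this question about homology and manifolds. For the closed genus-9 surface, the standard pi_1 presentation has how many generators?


Standard presentation: pi_1(Sigma_g) = <a_1,b_1,...,a_g,b_g | [a_1,b_1]...[a_g,b_g] = 1>.
Number of generators = 2g = 2*9 = 18

18


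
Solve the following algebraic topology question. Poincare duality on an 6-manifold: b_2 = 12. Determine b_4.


Poincare duality for closed orientable n-manifolds: b_k = b_{n-k}.
Here n = 6, so b_4 = b_2 = 12

12


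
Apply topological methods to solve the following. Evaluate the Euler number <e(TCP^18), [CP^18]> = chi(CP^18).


For any closed oriented manifold, <e(TM),[M]> = chi(M).
chi(CP^18) = 18+1 = 19

19


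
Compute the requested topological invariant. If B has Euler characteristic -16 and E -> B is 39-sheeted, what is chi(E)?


For a finite covering: chi(E) = (number of sheets) * chi(B).
chi(E) = 39 * (-16) = -624

-624


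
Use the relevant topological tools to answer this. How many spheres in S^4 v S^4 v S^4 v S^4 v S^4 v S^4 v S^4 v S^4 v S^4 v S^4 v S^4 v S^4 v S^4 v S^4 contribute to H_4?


For a wedge of spheres, H_k (k>0) is free on one generator per sphere of dimension k.
Spheres of dimension 4: count = 14.
b_4 = 14

14


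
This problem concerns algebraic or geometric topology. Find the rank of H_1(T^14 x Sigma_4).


pi_1(A x B) = pi_1(A) x pi_1(B); rank of abelianization = b_1.
b_1(T^14) = 14, b_1(Sigma_4) = 2*4 = 8.
b_1(product) = 14 + 8 = 22

22


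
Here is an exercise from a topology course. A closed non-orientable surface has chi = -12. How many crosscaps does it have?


chi = 2 - k for closed non-orientable surfaces with k crosscaps.
-12 = 2 - k
k = 2 - (-12) = 14

14


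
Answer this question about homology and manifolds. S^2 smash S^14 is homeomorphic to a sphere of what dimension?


S^m ^ S^n = S^{m+n}.
k = 2 + 14 = 16

16


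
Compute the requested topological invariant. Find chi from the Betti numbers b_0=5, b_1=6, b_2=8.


chi = sum_k (-1)^k b_k.
= (5) + (-6) + (8)
= 7

7


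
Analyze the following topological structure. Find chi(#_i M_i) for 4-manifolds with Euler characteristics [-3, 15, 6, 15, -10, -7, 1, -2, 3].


For n-manifolds: chi(A#B) = chi(A) + chi(B) - chi(S^4).
chi(S^4) = 1 + (-1)^4 = 2.
chi(#) = (sum chi_i) - (9-1)*chi(S^4) = 18 - 8*2 = 2

2


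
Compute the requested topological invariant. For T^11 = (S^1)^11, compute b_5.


By the Kunneth formula, b_k(T^n) = C(n,k).
b_5(T^11) = C(11,5).
C(11,5) = 11!/(5!*6!) = 462

462


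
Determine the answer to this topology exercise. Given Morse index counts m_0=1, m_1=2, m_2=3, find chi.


Morse theory: chi(M) = sum_k (-1)^k m_k where m_k = #(index-k critical points).
= (1) + (-2) + (3) = 2

2


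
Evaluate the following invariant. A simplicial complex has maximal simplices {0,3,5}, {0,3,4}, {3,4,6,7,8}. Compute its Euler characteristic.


Enumerate all faces; f-vector: f_0=7, f_1=14, f_2=12, f_3=5, f_4=1.
chi = sum (-1)^k f_k = 1

1


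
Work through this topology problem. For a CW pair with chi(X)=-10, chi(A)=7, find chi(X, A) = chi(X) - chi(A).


Relative Euler characteristic: chi(X, A) = chi(X) - chi(A).
= -10 - (7) = -17

-17


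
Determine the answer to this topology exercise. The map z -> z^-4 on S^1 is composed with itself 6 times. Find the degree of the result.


deg(f) = -4. Degree is multiplicative: deg(f^6) = (deg f)^6.
deg(f^6) = (-4)^6 = 4096

4096


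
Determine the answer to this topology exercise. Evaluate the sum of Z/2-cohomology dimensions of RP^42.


H^k(RP^42; Z/2) = Z/2 for each 0 <= k <= 42.
Total dimension = 42 + 1 = 43

43


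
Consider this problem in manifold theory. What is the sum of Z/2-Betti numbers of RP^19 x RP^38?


dim H^*(RP^n; Z/2) = n+1 (one Z/2 in each degree 0..n).
Total Betti number is multiplicative.
Total = (19+1) * (38+1) = 20 * 39 = 780

780


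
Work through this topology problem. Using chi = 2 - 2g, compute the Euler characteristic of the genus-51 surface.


For a closed orientable surface of genus g: chi = 2 - 2g.
Here g = 51.
chi = 2 - 2*51 = 2 - 102 = -100

-100


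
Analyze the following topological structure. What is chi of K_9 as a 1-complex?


K_9: V = 9, E = C(9,2) = 36.
chi = V - E = 9 - 36 = -27

-27


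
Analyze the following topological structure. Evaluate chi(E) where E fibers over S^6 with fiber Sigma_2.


chi(S^6) = 2 (n even), chi(Sigma_2) = 2 - 2*2 = -2.
chi(E) = 2 * (-2) = -4

-4


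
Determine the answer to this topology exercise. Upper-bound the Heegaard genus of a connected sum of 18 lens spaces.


Heegaard genus satisfies g(A#B) <= g(A) + g(B).
Each lens space has g = 1.
Upper bound: 18 * 1 = 18

18


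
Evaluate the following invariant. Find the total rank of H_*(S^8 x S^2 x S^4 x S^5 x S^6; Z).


Total Betti number is multiplicative under products.
Each S^d (d>=1) has total Betti number 2.
There are 5 sphere factors.
Total = 2^5 = 32

32


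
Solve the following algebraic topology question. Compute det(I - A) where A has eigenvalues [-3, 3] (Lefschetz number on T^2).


For a torus self-map: L(f) = det(I - A) where A acts on H_1.
L(f) = (1--3) * (1-3) = 4 * -2 = -8

-8


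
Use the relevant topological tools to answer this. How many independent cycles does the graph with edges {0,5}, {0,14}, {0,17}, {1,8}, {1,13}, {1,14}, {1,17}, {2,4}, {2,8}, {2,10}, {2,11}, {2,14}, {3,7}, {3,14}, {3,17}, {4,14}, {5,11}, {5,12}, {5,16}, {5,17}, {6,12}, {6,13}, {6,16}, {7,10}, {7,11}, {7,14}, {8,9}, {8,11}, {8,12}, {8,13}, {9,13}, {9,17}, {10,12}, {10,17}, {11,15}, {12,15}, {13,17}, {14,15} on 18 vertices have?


b_1 = E - V + (number of components).
E = 38, V = 18, components = 1.
b_1 = 38 - 18 + 1 = 21

21


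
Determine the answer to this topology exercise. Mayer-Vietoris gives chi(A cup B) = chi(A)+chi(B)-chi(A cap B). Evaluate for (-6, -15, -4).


chi(A cup B) = chi(A) + chi(B) - chi(A cap B)
= -6 + (-15) - (-4)
= -17

-17


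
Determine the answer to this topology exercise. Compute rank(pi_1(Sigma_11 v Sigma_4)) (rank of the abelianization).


For a wedge: H_1(A v B) = H_1(A) + H_1(B).
b_1(Sigma_11) = 22, b_1(Sigma_4) = 8.
b_1 = 22 + 8 = 30

30


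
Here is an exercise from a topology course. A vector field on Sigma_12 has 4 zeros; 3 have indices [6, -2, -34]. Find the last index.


Poincare-Hopf: sum of indices = chi(M).
chi(Sigma_12) = 2 - 2*12 = -22.
Sum of known indices = -30.
x = chi - (sum known) = -22 - (-30) = 8

8


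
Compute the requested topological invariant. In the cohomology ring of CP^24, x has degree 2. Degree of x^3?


|x| = 2 in H^*(CP^n).
|x^3| = 3 * |x| = 3 * 2 = 6

6


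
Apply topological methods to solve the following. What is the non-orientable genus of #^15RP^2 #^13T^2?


Since a >= 1, the sum is non-orientable; each T^2 can be replaced by RP^2 # RP^2 (since T^2#RP^2 = 3RP^2).
Total crosscaps k = 15 + 2*13 = 41.
Check via chi: chi = 15*1 + 13*0 - (15+13-1)*2 = -39 = 2 - k = -39. Consistent.

41


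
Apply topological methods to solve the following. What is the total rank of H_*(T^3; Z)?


b_k(T^3) = C(3,k), so the sum over k is sum_k C(3,k) = 2^3.
Total = 2^3 = 8

8


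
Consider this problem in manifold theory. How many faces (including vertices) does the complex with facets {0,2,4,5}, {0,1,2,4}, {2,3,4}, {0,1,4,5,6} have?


Each maximal simplex on m vertices has 2^m - 1 nonempty faces.
Take the union (dedupe shared faces).
Total distinct faces = 47

47


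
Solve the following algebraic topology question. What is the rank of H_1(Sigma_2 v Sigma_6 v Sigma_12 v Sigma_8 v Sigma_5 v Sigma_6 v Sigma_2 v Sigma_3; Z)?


For a wedge X v Y: reduced H_k(X v Y) = H_k(X) + H_k(Y).
Each Sigma_g contributes b_1 = 2g.
b_1 = 4 + 12 + 24 + 16 + 10 + 12 + 4 + 6 = 88

88


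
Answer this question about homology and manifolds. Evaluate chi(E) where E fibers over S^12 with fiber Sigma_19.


chi(S^12) = 2 (n even), chi(Sigma_19) = 2 - 2*19 = -36.
chi(E) = 2 * (-36) = -72

-72


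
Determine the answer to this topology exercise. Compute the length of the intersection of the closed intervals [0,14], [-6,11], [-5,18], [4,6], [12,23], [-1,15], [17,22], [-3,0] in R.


Intersection = [max(a_i), min(b_i)] = [17, 0].
Since 17 > 0, the intersection is empty.
Length = 0

0


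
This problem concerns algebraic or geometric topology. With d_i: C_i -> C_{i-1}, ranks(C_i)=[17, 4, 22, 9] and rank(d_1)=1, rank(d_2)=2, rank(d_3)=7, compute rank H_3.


rank H_k = rank(ker d_k) - rank(im d_{k+1}).
rank(ker d_3) = rank(C_3) - rank(d_3) = 9 - 7 = 2.
rank(im d_{3+1}) = 0.
rank H_3 = 2 - 0 = 2

2


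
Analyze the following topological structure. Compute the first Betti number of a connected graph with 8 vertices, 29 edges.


For a connected graph: rank(pi_1) = b_1 = E - V + 1 = 1 - chi.
chi = V - E = 8 - 29 = -21.
rank = 1 - (-21) = 29 - 8 + 1 = 22

22


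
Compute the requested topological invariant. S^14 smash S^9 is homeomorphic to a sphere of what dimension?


S^m ^ S^n = S^{m+n}.
k = 14 + 9 = 23

23


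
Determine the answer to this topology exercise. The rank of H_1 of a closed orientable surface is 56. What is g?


For a closed orientable surface: b_1 = 2g.
56 = 2g
g = 56 / 2 = 28

28


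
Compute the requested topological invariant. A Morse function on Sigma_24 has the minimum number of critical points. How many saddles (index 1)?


A perfect Morse function has m_k = b_k.
For Sigma_24: b_0=1, b_1=2g=48, b_2=1.
Saddles m_1 = 2g = 48

48


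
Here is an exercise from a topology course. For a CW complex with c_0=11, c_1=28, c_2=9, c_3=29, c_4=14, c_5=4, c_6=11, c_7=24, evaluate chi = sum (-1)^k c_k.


chi = sum_k (-1)^k c_k.
= (-1)^0*11 + (-1)^1*28 + (-1)^2*9 + (-1)^3*29 + (-1)^4*14 + (-1)^5*4 + (-1)^6*11 + (-1)^7*24
= (11) + (-28) + (9) + (-29) + (14) + (-4) + (11) + (-24)
= -40

-40


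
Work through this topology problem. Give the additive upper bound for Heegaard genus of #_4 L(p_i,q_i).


Heegaard genus satisfies g(A#B) <= g(A) + g(B).
Each lens space has g = 1.
Upper bound: 4 * 1 = 4

4


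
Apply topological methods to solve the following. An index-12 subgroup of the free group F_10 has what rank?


Nielsen-Schreier: an index-n subgroup of F_r is free of rank 1 + n(r-1).
Equivalently: chi(cover) = n*chi(base); chi(vee_r S^1) = 1 - 10 = -9.
chi(E) = 12*(-9) = -108; rank = 1 - chi(E) = 1 - (-108) = 109.
rank = 1 + 12*(10-1) = 1 + 108 = 109

109


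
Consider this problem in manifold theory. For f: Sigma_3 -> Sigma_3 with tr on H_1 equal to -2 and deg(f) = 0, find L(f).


L(f) = tr(f_0*) - tr(f_1*) + tr(f_2*).
= 1 - (-2) + (0)
= 3

3


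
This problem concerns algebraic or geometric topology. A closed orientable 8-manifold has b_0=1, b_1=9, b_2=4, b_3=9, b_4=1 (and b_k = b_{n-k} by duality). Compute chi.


By Poincare duality b_k = b_{8-k}, so full Betti numbers: b_0=1, b_1=9, b_2=4, b_3=9, b_4=1, b_5=9, b_6=4, b_7=9, b_8=1.
chi = sum (-1)^k b_k = -25

-25


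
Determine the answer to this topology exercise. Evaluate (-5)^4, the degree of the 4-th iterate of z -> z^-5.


deg(f) = -5. Degree is multiplicative: deg(f^4) = (deg f)^4.
deg(f^4) = (-5)^4 = 625

625


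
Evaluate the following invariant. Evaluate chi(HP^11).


HP^11 has one cell in each dimension 0, 4, ..., 4*11 (11+1 cells, all even-dim).
chi = 11 + 1 = 12

12


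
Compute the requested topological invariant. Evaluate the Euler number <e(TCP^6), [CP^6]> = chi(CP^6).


For any closed oriented manifold, <e(TM),[M]> = chi(M).
chi(CP^6) = 6+1 = 7

7


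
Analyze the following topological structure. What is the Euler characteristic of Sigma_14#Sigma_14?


chi(Sigma_14) = 2 - 2*14 = -26
chi(Sigma_14) = 2 - 2*14 = -26
For surfaces: chi(A#B) = chi(A) + chi(B) - 2.
chi = -26 + -26 - 2 = -54

-54


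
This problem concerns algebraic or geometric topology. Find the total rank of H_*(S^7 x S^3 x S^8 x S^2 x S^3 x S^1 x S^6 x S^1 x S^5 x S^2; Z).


Total Betti number is multiplicative under products.
Each S^d (d>=1) has total Betti number 2.
There are 10 sphere factors.
Total = 2^10 = 1024

1024


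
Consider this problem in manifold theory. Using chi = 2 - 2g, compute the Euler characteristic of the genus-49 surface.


For a closed orientable surface of genus g: chi = 2 - 2g.
Here g = 49.
chi = 2 - 2*49 = 2 - 98 = -96

-96


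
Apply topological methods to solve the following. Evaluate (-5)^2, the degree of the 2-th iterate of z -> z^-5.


deg(f) = -5. Degree is multiplicative: deg(f^2) = (deg f)^2.
deg(f^2) = (-5)^2 = 25

25


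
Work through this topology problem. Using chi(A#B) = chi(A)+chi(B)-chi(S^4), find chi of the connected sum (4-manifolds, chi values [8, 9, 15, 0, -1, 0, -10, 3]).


For n-manifolds: chi(A#B) = chi(A) + chi(B) - chi(S^4).
chi(S^4) = 1 + (-1)^4 = 2.
chi(#) = (sum chi_i) - (8-1)*chi(S^4) = 24 - 7*2 = 10

10


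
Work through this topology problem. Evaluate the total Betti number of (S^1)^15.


b_k(T^15) = C(15,k), so the sum over k is sum_k C(15,k) = 2^15.
Total = 2^15 = 32768

32768


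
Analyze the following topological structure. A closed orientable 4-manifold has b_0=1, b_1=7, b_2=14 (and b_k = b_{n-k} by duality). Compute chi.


By Poincare duality b_k = b_{4-k}, so full Betti numbers: b_0=1, b_1=7, b_2=14, b_3=7, b_4=1.
chi = sum (-1)^k b_k = 2

2


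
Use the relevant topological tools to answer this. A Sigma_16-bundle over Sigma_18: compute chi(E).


For a fiber bundle F -> E -> B (with CW structure): chi(E) = chi(B) * chi(F).
chi(Sigma_18) = -34, chi(Sigma_16) = -30.
chi(E) = (-34) * (-30) = 1020

1020


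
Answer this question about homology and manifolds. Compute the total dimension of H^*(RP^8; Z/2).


H^k(RP^8; Z/2) = Z/2 for each 0 <= k <= 8.
Total dimension = 8 + 1 = 9

9


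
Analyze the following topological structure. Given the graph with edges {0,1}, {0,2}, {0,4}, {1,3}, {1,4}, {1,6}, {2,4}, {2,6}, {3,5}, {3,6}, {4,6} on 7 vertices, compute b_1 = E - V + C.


b_1 = E - V + (number of components).
E = 11, V = 7, components = 1.
b_1 = 11 - 7 + 1 = 5

5


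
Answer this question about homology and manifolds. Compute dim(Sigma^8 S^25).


Each suspension raises dimension by 1: Sigma S^n = S^{n+1}.
Sigma^8 S^25 = S^{25+8} = S^33

33


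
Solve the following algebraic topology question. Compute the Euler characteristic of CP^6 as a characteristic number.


For any closed oriented manifold, <e(TM),[M]> = chi(M).
chi(CP^6) = 6+1 = 7

7


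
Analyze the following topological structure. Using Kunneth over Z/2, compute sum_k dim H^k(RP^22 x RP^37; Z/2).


dim H^*(RP^n; Z/2) = n+1 (one Z/2 in each degree 0..n).
Total Betti number is multiplicative.
Total = (22+1) * (37+1) = 23 * 38 = 874

874


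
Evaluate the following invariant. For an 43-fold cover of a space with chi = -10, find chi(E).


For a finite covering: chi(E) = (number of sheets) * chi(B).
chi(E) = 43 * (-10) = -430

-430


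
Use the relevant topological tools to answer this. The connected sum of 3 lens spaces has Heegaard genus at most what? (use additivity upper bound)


Heegaard genus satisfies g(A#B) <= g(A) + g(B).
Each lens space has g = 1.
Upper bound: 3 * 1 = 3

3


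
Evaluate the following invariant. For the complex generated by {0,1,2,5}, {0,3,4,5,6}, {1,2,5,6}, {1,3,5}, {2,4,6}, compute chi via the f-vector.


Enumerate all faces; f-vector: f_0=7, f_1=19, f_2=19, f_3=7, f_4=1.
chi = sum (-1)^k f_k = 1

1


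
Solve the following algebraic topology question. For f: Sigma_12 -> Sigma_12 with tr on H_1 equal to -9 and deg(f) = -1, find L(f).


L(f) = tr(f_0*) - tr(f_1*) + tr(f_2*).
= 1 - (-9) + (-1)
= 9

9


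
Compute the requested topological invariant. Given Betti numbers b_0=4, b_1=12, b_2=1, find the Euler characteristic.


chi = sum_k (-1)^k b_k.
= (4) + (-12) + (1)
= -7

-7


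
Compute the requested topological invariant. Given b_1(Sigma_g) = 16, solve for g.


For a closed orientable surface: b_1 = 2g.
16 = 2g
g = 16 / 2 = 8

8


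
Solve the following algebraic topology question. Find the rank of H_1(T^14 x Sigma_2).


pi_1(A x B) = pi_1(A) x pi_1(B); rank of abelianization = b_1.
b_1(T^14) = 14, b_1(Sigma_2) = 2*2 = 4.
b_1(product) = 14 + 4 = 18

18


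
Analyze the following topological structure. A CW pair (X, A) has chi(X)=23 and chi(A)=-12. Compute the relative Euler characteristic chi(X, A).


Relative Euler characteristic: chi(X, A) = chi(X) - chi(A).
= 23 - (-12) = 35

35


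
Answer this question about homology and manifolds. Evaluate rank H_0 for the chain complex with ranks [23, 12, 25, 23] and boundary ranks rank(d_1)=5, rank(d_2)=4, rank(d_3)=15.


rank H_k = rank(ker d_k) - rank(im d_{k+1}).
rank(ker d_0) = rank(C_0) - rank(d_0) = 23 - 0 = 23.
rank(im d_{0+1}) = 5.
rank H_0 = 23 - 5 = 18

18


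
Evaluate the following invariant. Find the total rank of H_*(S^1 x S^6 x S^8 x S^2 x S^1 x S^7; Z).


Total Betti number is multiplicative under products.
Each S^d (d>=1) has total Betti number 2.
There are 6 sphere factors.
Total = 2^6 = 64

64


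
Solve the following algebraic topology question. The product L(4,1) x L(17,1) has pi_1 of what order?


pi_1(X x Y) = pi_1(X) x pi_1(Y).
pi_1(L(4,1)) = Z/4, pi_1(L(17,1)) = Z/17.
|Z/4 x Z/17| = 4 * 17 = 68

68


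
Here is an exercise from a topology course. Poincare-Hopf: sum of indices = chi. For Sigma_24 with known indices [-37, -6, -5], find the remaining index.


Poincare-Hopf: sum of indices = chi(M).
chi(Sigma_24) = 2 - 2*24 = -46.
Sum of known indices = -48.
x = chi - (sum known) = -46 - (-48) = 2

2


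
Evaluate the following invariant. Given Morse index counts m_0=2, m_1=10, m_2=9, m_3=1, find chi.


Morse theory: chi(M) = sum_k (-1)^k m_k where m_k = #(index-k critical points).
= (2) + (-10) + (9) + (-1) = 0

0


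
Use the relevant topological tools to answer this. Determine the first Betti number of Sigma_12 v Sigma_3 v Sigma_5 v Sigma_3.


For a wedge X v Y: reduced H_k(X v Y) = H_k(X) + H_k(Y).
Each Sigma_g contributes b_1 = 2g.
b_1 = 24 + 6 + 10 + 6 = 46

46


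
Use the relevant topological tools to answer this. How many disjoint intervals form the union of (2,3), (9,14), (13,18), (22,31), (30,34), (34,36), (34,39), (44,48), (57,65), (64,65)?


Sort and merge overlapping open intervals.
Merged: (2,3), (9,18), (22,34), (34,39), (44,48), (57,65).
Number of components = 6

6


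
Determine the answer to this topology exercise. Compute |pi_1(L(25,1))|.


pi_1(L(p,q)) = Z/pZ for any q coprime to p.
|pi_1(L(25,1))| = 25

25


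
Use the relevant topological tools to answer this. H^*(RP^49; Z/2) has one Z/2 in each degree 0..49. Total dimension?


H^k(RP^49; Z/2) = Z/2 for each 0 <= k <= 49.
Total dimension = 49 + 1 = 50

50


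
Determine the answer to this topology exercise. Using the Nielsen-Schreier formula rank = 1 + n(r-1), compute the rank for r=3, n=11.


Nielsen-Schreier: an index-n subgroup of F_r is free of rank 1 + n(r-1).
Equivalently: chi(cover) = n*chi(base); chi(vee_r S^1) = 1 - 3 = -2.
chi(E) = 11*(-2) = -22; rank = 1 - chi(E) = 1 - (-22) = 23.
rank = 1 + 11*(3-1) = 1 + 22 = 23

23


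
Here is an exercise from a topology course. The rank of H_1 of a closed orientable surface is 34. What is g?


For a closed orientable surface: b_1 = 2g.
34 = 2g
g = 34 / 2 = 17

17


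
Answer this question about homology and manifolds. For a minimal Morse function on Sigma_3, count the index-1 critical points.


A perfect Morse function has m_k = b_k.
For Sigma_3: b_0=1, b_1=2g=6, b_2=1.
Saddles m_1 = 2g = 6

6


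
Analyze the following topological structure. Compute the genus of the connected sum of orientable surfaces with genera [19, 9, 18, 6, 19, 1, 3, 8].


Genus is additive under connected sum of orientable surfaces.
g = 19 + 9 + 18 + 6 + 19 + 1 + 3 + 8 = 83

83


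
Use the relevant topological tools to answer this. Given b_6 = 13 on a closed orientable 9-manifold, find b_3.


Poincare duality for closed orientable n-manifolds: b_k = b_{n-k}.
Here n = 9, so b_3 = b_6 = 13

13


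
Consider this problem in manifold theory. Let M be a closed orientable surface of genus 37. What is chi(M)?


For a closed orientable surface of genus g: chi = 2 - 2g.
Here g = 37.
chi = 2 - 2*37 = 2 - 74 = -72

-72


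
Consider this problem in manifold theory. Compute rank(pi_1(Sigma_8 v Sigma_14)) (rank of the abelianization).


For a wedge: H_1(A v B) = H_1(A) + H_1(B).
b_1(Sigma_8) = 16, b_1(Sigma_14) = 28.
b_1 = 16 + 28 = 44

44


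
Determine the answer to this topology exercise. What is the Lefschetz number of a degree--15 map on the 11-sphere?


On S^11: L(f) = tr(f_0*) + (-1)^11 tr(f_11*) = 1 + (-1)^11 * deg(f).
L(f) = 1 + (-1)^11 * -15 = 1 + 15 = 16

16


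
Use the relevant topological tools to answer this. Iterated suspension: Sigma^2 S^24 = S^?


Each suspension raises dimension by 1: Sigma S^n = S^{n+1}.
Sigma^2 S^24 = S^{24+2} = S^26

26


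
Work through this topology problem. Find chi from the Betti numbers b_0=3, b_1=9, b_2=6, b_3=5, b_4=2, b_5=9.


chi = sum_k (-1)^k b_k.
= (3) + (-9) + (6) + (-5) + (2) + (-9)
= -12

-12


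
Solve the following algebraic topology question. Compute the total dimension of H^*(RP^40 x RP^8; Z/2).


dim H^*(RP^n; Z/2) = n+1 (one Z/2 in each degree 0..n).
Total Betti number is multiplicative.
Total = (40+1) * (8+1) = 41 * 9 = 369

369


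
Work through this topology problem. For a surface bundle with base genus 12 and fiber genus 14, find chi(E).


For a fiber bundle F -> E -> B (with CW structure): chi(E) = chi(B) * chi(F).
chi(Sigma_12) = -22, chi(Sigma_14) = -26.
chi(E) = (-22) * (-26) = 572

572


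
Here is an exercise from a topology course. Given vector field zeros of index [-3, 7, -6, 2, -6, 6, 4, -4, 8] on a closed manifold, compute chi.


Poincare-Hopf: chi(M) = sum of indices of zeros.
chi = (-3) + (7) + (-6) + (2) + (-6) + (6) + (4) + (-4) + (8) = 8

8


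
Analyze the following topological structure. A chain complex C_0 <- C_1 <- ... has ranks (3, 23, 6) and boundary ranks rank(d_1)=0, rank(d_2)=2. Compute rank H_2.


rank H_k = rank(ker d_k) - rank(im d_{k+1}).
rank(ker d_2) = rank(C_2) - rank(d_2) = 6 - 2 = 4.
rank(im d_{2+1}) = 0.
rank H_2 = 4 - 0 = 4

4


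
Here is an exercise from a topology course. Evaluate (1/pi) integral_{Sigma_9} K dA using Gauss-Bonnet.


Gauss-Bonnet: integral K dA = 2*pi*chi(M).
chi(Sigma_9) = 2 - 2*9 = -16.
(integral K dA)/pi = 2*chi = 2*(-16) = -32

-32


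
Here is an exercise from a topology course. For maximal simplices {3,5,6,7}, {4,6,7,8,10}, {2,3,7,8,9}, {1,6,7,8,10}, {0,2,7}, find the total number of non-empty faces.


Each maximal simplex on m vertices has 2^m - 1 nonempty faces.
Take the union (dedupe shared faces).
Total distinct faces = 89

89


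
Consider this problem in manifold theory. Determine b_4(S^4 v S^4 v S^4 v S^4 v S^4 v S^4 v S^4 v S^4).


For a wedge of spheres, H_k (k>0) is free on one generator per sphere of dimension k.
Spheres of dimension 4: count = 8.
b_4 = 8

8


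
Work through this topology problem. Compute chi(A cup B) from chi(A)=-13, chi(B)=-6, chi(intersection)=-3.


chi(A cup B) = chi(A) + chi(B) - chi(A cap B)
= -13 + (-6) - (-3)
= -16

-16


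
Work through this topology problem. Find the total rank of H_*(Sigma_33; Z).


For Sigma_33: b_0 = 1, b_1 = 2g = 66, b_2 = 1.
Total = 1 + 66 + 1 = 68

68


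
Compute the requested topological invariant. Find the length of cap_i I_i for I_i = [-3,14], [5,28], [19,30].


Intersection = [max(a_i), min(b_i)] = [19, 14].
Since 19 > 14, the intersection is empty.
Length = 0

0


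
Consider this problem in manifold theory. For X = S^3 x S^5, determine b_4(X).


Each S^d has Poincare polynomial 1 + t^d.
The product S^3 x S^5 has Poincare polynomial prod(1+t^d_i).
Expanding: b_0=1, b_3=1, b_5=1, b_8=1.
b_4 = 0

0


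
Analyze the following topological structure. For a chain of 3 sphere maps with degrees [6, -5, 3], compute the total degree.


Degree is multiplicative: deg(composition) = product of degrees.
= (6) * (-5) * (3) = -90

-90


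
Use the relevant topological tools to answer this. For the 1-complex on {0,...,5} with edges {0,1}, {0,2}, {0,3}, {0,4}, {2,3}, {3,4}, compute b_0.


Run DFS/union-find over 6 vertices.
V = 6, E = 6.
Number of components = 2

2


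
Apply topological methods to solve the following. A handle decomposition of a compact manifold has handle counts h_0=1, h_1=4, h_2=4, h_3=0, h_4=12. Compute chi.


Handles of index k contribute (-1)^k to chi (same as CW cells).
chi = (1) + (-4) + (4) + (0) + (12) = 13

13


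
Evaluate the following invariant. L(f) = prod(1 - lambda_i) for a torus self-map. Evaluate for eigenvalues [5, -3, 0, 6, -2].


For a torus self-map: L(f) = det(I - A) where A acts on H_1.
L(f) = (1-5) * (1--3) * (1-0) * (1-6) * (1--2) = -4 * 4 * 1 * -5 * 3 = 240

240


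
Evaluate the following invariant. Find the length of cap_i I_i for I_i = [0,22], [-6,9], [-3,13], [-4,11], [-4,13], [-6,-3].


Intersection = [max(a_i), min(b_i)] = [0, -3].
Since 0 > -3, the intersection is empty.
Length = 0

0


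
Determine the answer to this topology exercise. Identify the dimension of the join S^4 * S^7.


Join of spheres: S^m * S^n = S^{m+n+1}.
dim = 4 + 7 + 1 = 12

12


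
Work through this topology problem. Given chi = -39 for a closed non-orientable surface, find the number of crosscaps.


chi = 2 - k for closed non-orientable surfaces with k crosscaps.
-39 = 2 - k
k = 2 - (-39) = 41

41


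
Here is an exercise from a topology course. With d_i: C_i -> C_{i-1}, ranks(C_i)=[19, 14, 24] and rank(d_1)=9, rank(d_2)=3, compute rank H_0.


rank H_k = rank(ker d_k) - rank(im d_{k+1}).
rank(ker d_0) = rank(C_0) - rank(d_0) = 19 - 0 = 19.
rank(im d_{0+1}) = 9.
rank H_0 = 19 - 9 = 10

10


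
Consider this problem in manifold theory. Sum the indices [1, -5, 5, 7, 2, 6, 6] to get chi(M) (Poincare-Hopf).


Poincare-Hopf: chi(M) = sum of indices of zeros.
chi = (1) + (-5) + (5) + (7) + (2) + (6) + (6) = 22

22


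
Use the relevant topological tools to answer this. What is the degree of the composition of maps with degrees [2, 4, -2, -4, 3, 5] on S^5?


Degree is multiplicative: deg(composition) = product of degrees.
= (2) * (4) * (-2) * (-4) * (3) * (5) = 960

960


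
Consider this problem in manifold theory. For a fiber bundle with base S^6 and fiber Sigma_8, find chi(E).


chi(S^6) = 2 (n even), chi(Sigma_8) = 2 - 2*8 = -14.
chi(E) = 2 * (-14) = -28

-28


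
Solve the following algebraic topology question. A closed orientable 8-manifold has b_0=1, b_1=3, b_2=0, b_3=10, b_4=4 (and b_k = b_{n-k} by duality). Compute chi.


By Poincare duality b_k = b_{8-k}, so full Betti numbers: b_0=1, b_1=3, b_2=0, b_3=10, b_4=4, b_5=10, b_6=0, b_7=3, b_8=1.
chi = sum (-1)^k b_k = -20

-20


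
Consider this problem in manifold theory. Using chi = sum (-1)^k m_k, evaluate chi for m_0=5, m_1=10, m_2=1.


Morse theory: chi(M) = sum_k (-1)^k m_k where m_k = #(index-k critical points).
= (5) + (-10) + (1) = -4

-4


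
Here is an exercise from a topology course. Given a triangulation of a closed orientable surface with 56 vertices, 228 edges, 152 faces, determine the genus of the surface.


chi = V - E + F = 56 - 228 + 152 = -20
For orientable closed surface: chi = 2 - 2g, so g = (2 - chi)/2.
g = (2 - (-20)) / 2 = 22 / 2 = 11

11


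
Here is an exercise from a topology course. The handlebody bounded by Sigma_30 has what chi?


A genus-g handlebody deformation retracts to a wedge of g circles.
chi(vee_g S^1) = 1 - g.
chi(H_30) = 1 - 30 = -29

-29


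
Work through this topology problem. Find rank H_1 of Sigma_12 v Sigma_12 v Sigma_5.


For a wedge X v Y: reduced H_k(X v Y) = H_k(X) + H_k(Y).
Each Sigma_g contributes b_1 = 2g.
b_1 = 24 + 24 + 10 = 58

58


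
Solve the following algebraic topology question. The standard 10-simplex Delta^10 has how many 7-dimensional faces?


Delta^10 has 10+1 vertices. A 7-face is a choice of 7+1 vertices.
f_7 = C(10+1, 7+1) = C(11,8) = 165

165


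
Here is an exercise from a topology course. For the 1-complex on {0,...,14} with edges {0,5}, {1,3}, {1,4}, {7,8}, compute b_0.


Run DFS/union-find over 15 vertices.
V = 15, E = 4.
Number of components = 11

11


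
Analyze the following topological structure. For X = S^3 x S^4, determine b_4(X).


Each S^d has Poincare polynomial 1 + t^d.
The product S^3 x S^4 has Poincare polynomial prod(1+t^d_i).
Expanding: b_0=1, b_3=1, b_4=1, b_7=1.
b_4 = 1

1


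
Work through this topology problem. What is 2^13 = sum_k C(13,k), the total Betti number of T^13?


b_k(T^13) = C(13,k), so the sum over k is sum_k C(13,k) = 2^13.
Total = 2^13 = 8192

8192


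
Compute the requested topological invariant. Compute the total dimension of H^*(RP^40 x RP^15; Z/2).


dim H^*(RP^n; Z/2) = n+1 (one Z/2 in each degree 0..n).
Total Betti number is multiplicative.
Total = (40+1) * (15+1) = 41 * 16 = 656

656


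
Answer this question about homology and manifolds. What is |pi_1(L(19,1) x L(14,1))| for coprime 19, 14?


pi_1(X x Y) = pi_1(X) x pi_1(Y).
pi_1(L(19,1)) = Z/19, pi_1(L(14,1)) = Z/14.
|Z/19 x Z/14| = 19 * 14 = 266

266


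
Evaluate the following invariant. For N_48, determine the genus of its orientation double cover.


chi(N_48) = 2 - 48 = -46.
Double cover: chi(Sigma_g) = 2 * chi(N_48) = 2*(-46) = -92.
2 - 2g = -92, so g = (2 - (-92))/2 = 94/2 = 47

47


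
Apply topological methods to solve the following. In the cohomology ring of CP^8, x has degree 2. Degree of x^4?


|x| = 2 in H^*(CP^n).
|x^4| = 4 * |x| = 4 * 2 = 8

8


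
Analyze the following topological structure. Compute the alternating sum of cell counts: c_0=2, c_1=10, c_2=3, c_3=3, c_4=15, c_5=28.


chi = sum_k (-1)^k c_k.
= (-1)^0*2 + (-1)^1*10 + (-1)^2*3 + (-1)^3*3 + (-1)^4*15 + (-1)^5*28
= (2) + (-10) + (3) + (-3) + (15) + (-28)
= -21

-21


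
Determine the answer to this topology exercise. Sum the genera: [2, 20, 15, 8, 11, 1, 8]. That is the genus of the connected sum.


Genus is additive under connected sum of orientable surfaces.
g = 2 + 20 + 15 + 8 + 11 + 1 + 8 = 65

65


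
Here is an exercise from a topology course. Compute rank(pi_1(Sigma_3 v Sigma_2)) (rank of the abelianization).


For a wedge: H_1(A v B) = H_1(A) + H_1(B).
b_1(Sigma_3) = 6, b_1(Sigma_2) = 4.
b_1 = 6 + 4 = 10

10


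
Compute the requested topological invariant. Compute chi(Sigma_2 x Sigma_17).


chi(Sigma_2) = 2 - 2*2 = -2
chi(Sigma_17) = 2 - 2*17 = -32
chi(product) = (-2) * (-32) = 64

64


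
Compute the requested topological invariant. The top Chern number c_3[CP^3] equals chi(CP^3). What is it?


For any closed oriented manifold, <e(TM),[M]> = chi(M).
chi(CP^3) = 3+1 = 4

4


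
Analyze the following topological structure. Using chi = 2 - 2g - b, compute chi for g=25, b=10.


For a compact orientable surface with genus g and b boundary components: chi = 2 - 2g - b.
chi = 2 - 2*25 - 10 = 2 - 50 - 10 = -58

-58


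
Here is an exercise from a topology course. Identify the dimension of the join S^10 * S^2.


Join of spheres: S^m * S^n = S^{m+n+1}.
dim = 10 + 2 + 1 = 13

13


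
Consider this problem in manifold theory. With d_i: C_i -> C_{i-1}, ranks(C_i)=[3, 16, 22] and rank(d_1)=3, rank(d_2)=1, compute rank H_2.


rank H_k = rank(ker d_k) - rank(im d_{k+1}).
rank(ker d_2) = rank(C_2) - rank(d_2) = 22 - 1 = 21.
rank(im d_{2+1}) = 0.
rank H_2 = 21 - 0 = 21

21


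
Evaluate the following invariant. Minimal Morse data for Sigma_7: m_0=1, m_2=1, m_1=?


A perfect Morse function has m_k = b_k.
For Sigma_7: b_0=1, b_1=2g=14, b_2=1.
Saddles m_1 = 2g = 14

14


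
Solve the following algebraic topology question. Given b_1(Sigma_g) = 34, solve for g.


For a closed orientable surface: b_1 = 2g.
34 = 2g
g = 34 / 2 = 17

17


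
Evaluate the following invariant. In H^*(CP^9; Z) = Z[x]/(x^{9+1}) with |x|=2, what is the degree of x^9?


|x| = 2 in H^*(CP^n).
|x^9| = 9 * |x| = 9 * 2 = 18

18


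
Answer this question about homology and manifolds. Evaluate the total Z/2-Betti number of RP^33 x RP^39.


dim H^*(RP^n; Z/2) = n+1 (one Z/2 in each degree 0..n).
Total Betti number is multiplicative.
Total = (33+1) * (39+1) = 34 * 40 = 1360

1360


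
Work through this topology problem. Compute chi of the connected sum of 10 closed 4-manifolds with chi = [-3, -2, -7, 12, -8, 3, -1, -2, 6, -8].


For n-manifolds: chi(A#B) = chi(A) + chi(B) - chi(S^4).
chi(S^4) = 1 + (-1)^4 = 2.
chi(#) = (sum chi_i) - (10-1)*chi(S^4) = -10 - 9*2 = -28

-28


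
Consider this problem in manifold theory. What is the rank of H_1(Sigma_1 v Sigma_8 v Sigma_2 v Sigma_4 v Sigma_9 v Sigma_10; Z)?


For a wedge X v Y: reduced H_k(X v Y) = H_k(X) + H_k(Y).
Each Sigma_g contributes b_1 = 2g.
b_1 = 2 + 16 + 4 + 8 + 18 + 20 = 68

68


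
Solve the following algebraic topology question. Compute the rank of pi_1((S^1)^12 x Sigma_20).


pi_1(A x B) = pi_1(A) x pi_1(B); rank of abelianization = b_1.
b_1(T^12) = 12, b_1(Sigma_20) = 2*20 = 40.
b_1(product) = 12 + 40 = 52

52


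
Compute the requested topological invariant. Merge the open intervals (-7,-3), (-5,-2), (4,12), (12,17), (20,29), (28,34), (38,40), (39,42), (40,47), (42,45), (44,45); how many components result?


Sort and merge overlapping open intervals.
Merged: (-7,-2), (4,12), (12,17), (20,34), (38,47).
Number of components = 5

5


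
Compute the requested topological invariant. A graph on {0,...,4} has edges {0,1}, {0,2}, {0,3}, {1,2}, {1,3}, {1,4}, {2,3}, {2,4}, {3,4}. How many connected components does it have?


Run DFS/union-find over 5 vertices.
V = 5, E = 9.
Number of components = 1

1


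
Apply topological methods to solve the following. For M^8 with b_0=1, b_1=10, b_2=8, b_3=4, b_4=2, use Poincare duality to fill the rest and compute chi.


By Poincare duality b_k = b_{8-k}, so full Betti numbers: b_0=1, b_1=10, b_2=8, b_3=4, b_4=2, b_5=4, b_6=8, b_7=10, b_8=1.
chi = sum (-1)^k b_k = -8

-8


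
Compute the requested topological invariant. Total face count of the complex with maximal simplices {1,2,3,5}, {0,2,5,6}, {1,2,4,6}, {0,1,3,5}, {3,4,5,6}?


Each maximal simplex on m vertices has 2^m - 1 nonempty faces.
Take the union (dedupe shared faces).
Total distinct faces = 51

51


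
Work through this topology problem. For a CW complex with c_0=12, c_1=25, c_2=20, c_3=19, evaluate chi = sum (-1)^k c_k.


chi = sum_k (-1)^k c_k.
= (-1)^0*12 + (-1)^1*25 + (-1)^2*20 + (-1)^3*19
= (12) + (-25) + (20) + (-19)
= -12

-12


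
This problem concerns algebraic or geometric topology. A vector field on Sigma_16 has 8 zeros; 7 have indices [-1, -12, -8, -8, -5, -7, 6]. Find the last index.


Poincare-Hopf: sum of indices = chi(M).
chi(Sigma_16) = 2 - 2*16 = -30.
Sum of known indices = -35.
x = chi - (sum known) = -30 - (-35) = 5

5


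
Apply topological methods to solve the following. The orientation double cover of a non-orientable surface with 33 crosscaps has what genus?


chi(N_33) = 2 - 33 = -31.
Double cover: chi(Sigma_g) = 2 * chi(N_33) = 2*(-31) = -62.
2 - 2g = -62, so g = (2 - (-62))/2 = 64/2 = 32

32


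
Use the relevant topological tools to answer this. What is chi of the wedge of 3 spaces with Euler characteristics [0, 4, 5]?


chi(A v B) = chi(A) + chi(B) - 1 (one point identified).
For 3 spaces: chi = (sum chi_i) - (3 - 1).
sum = 9; chi = 9 - 2 = 7

7


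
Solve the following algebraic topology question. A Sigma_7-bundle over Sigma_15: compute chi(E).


For a fiber bundle F -> E -> B (with CW structure): chi(E) = chi(B) * chi(F).
chi(Sigma_15) = -28, chi(Sigma_7) = -12.
chi(E) = (-28) * (-12) = 336

336


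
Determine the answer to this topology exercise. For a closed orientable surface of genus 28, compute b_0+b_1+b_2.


For Sigma_28: b_0 = 1, b_1 = 2g = 56, b_2 = 1.
Total = 1 + 56 + 1 = 58

58


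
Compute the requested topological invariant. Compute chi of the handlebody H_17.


A genus-g handlebody deformation retracts to a wedge of g circles.
chi(vee_g S^1) = 1 - g.
chi(H_17) = 1 - 17 = -16

-16


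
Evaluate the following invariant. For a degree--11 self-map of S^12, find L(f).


On S^12: L(f) = tr(f_0*) + (-1)^12 tr(f_12*) = 1 + (-1)^12 * deg(f).
L(f) = 1 + (-1)^12 * -11 = 1 + -11 = -10

-10


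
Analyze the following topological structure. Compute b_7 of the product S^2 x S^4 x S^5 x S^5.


Each S^d has Poincare polynomial 1 + t^d.
The product S^2 x S^4 x S^5 x S^5 has Poincare polynomial prod(1+t^d_i).
Expanding: b_0=1, b_2=1, b_4=1, b_5=2, b_6=1, b_7=2, b_9=2, b_10=1, b_11=2, b_12=1, b_14=1, b_16=1.
b_7 = 2

2
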